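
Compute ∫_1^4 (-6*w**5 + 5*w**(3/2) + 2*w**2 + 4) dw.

By the power rule, an antiderivative is F(w) = -w**6 + 2*w**(5/2) + 2*w**3/3 + 4*w.
Then F(4) - F(1) = (-11920/3) - (17/3) = -3979.

-3979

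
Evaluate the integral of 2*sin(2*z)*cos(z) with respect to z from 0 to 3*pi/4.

Use the identity sin(2*z)cos(z) = [sin(3*z) + sin(z)]/2.
An antiderivative is F(z) = -cos(z) - cos(3*z)/3.
Then F(3*pi/4) - F(0) = (sqrt(2)/3) - (-4/3) = sqrt(2)/3 + 4/3.

sqrt(2)/3 + 4/3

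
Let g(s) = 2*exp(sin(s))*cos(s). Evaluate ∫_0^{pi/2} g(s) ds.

-2 + 2*E

Let u = sin(s), so du = cos(s) ds. When s = 0, u = 0; when s = pi/2, u = 1.
The integral becomes 2·∫ exp(u) du from 0 to 1, with antiderivative 2*exp(u).
Back in s: F(s) = 2*exp(sin(s)).
Then F(pi/2) - F(0) = (2*E) - (2) = -2 + 2*E.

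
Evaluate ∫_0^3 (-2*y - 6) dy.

-27

By the power rule, an antiderivative is F(y) = -y**2 - 6*y.
Then F(3) - F(0) = (-27) - (0) = -27.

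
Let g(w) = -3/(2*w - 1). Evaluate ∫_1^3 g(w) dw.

An antiderivative is F(w) = -3*log(2*w - 1)/2.
Then F(3) - F(1) = (-3*log(5)/2) - (0) = -3*log(5)/2.

-3*log(5)/2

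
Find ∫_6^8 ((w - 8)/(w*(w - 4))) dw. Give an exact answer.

Factor the denominator: w**2 - 4*w = w(w - 4).
Partial fractions: (w - 8)/(w*(w - 4)) = 2/w - 1/(w - 4).
An antiderivative is F(w) = 2*log(w) - log(w - 4).
Then F(8) - F(6) = (log(16)) - (log(18)) = log(8/9).

log(8/9)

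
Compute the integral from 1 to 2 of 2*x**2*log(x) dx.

-14/9 + 16*log(2)/3

Integrate by parts once (u = ln x, dv = 2*x**2 dx).
An antiderivative is F(x) = 2*x**3*(3*log(x) - 1)/9.
Then F(2) - F(1) = (-16/9 + 16*log(2)/3) - (-2/9) = -14/9 + 16*log(2)/3.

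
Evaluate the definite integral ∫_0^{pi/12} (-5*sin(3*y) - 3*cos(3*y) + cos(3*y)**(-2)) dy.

-4/3 + sqrt(2)/3

An antiderivative is F(y) = -sin(3*y) + 5*cos(3*y)/3 + tan(3*y)/3.
Then F(pi/12) - F(0) = (1/3 + sqrt(2)/3) - (5/3) = -4/3 + sqrt(2)/3.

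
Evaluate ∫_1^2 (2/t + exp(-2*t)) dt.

(-1 + exp(2) + 4*exp(4)*log(2))*exp(-4)/2

An antiderivative is F(t) = 2*log(t) - exp(-2*t)/2.
Then F(2) - F(1) = (-exp(-4)/2 + 2*log(2)) - (-exp(-2)/2) = (-1 + exp(2) + 4*exp(4)*log(2))*exp(-4)/2.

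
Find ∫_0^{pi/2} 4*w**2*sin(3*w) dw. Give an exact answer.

Integrate by parts twice (u = w^2, dv = 4*sin(3*w) dw).
An antiderivative is F(w) = -4*w**2*cos(3*w)/3 + 8*w*sin(3*w)/9 + 8*cos(3*w)/27.
Then F(pi/2) - F(0) = (-4*pi/9) - (8/27) = -4*pi/9 - 8/27.

-4*pi/9 - 8/27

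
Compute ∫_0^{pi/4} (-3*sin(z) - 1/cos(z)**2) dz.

-4 + 3*sqrt(2)/2

An antiderivative is F(z) = 3*cos(z) - tan(z).
Then F(pi/4) - F(0) = (-1 + 3*sqrt(2)/2) - (3) = -4 + 3*sqrt(2)/2.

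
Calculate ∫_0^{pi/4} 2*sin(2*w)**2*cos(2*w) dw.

Let u = sin(2*w), so du = 2*cos(2*w) dw. When w = 0, u = 0; when w = pi/4, u = 1.
The integral becomes ∫ u**2 du from 0 to 1, with antiderivative u**3/3.
Back in w: F(w) = sin(2*w)**3/3.
Then F(pi/4) - F(0) = (1/3) - (0) = 1/3.

1/3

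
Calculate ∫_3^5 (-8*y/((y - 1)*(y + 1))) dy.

Factor the denominator: y**2 - 1 = (y + 1)(y - 1).
Partial fractions: -8*y/((y - 1)*(y + 1)) = -4/(y + 1) - 4/(y - 1).
An antiderivative is F(y) = -4*log(y - 1) - 4*log(y + 1).
Then F(5) - F(3) = (-12*log(2) - 4*log(3)) - (-12*log(2)) = -log(81).

-log(81)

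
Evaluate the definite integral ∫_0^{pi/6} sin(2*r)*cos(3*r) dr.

-2/5 + 3*sqrt(3)/10

Use the identity sin(2*r)cos(3*r) = [sin(5*r) + sin(-r)]/2.
An antiderivative is F(r) = cos(r)/2 - cos(5*r)/10.
Then F(pi/6) - F(0) = (3*sqrt(3)/10) - (2/5) = -2/5 + 3*sqrt(3)/10.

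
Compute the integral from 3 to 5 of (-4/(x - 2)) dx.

An antiderivative is F(x) = -4*log(x - 2).
Then F(5) - F(3) = (-log(81)) - (0) = -log(81).

-log(81)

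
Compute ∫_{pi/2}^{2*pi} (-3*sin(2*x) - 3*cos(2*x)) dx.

An antiderivative is F(x) = -3*sin(2*x)/2 + 3*cos(2*x)/2.
Then F(2*pi) - F(pi/2) = (3/2) - (-3/2) = 3.

3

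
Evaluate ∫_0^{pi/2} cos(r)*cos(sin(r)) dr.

Let u = sin(r), so du = cos(r) dr. When r = 0, u = 0; when r = pi/2, u = 1.
The integral becomes ∫ cos(u) du from 0 to 1, with antiderivative sin(u).
Back in r: F(r) = sin(sin(r)).
Then F(pi/2) - F(0) = (sin(1)) - (0) = sin(1).

sin(1)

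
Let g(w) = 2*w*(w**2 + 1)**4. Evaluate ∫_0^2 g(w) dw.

3124/5

Let u = w**2 + 1, so du = 2*w dw. When w = 0, u = 1; when w = 2, u = 5.
The integral becomes ∫ u**4 du from 1 to 5, with antiderivative u**5/5.
Back in w: F(w) = (w**2 + 1)**5/5.
Then F(2) - F(0) = (625) - (1/5) = 3124/5.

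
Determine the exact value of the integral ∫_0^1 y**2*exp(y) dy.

-2 + E

Integrate by parts twice (u = y^2, dv = exp(y) dy).
An antiderivative is F(y) = (y**2 - 2*y + 2)*exp(y).
Then F(1) - F(0) = (E) - (2) = -2 + E.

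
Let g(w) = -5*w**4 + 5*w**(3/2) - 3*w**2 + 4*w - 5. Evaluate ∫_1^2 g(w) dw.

By the power rule, an antiderivative is F(w) = 2*w**(5/2) - w**5 - w**3 + 2*w**2 - 5*w.
Then F(2) - F(1) = (-42 + 8*sqrt(2)) - (-3) = -39 + 8*sqrt(2).

-39 + 8*sqrt(2)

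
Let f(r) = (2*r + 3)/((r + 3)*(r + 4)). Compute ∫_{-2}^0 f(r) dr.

Factor the denominator: r**2 + 7*r + 12 = (r + 4)(r + 3).
Partial fractions: (2*r + 3)/((r + 3)*(r + 4)) = 5/(r + 4) - 3/(r + 3).
An antiderivative is F(r) = -3*log(r + 3) + 5*log(r + 4).
Then F(0) - F(-2) = (-3*log(3) + 10*log(2)) - (log(32)) = log(32/27).

log(32/27)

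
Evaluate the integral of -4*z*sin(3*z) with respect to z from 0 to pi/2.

4/9

Integrate by parts once (u = z, dv = -4*sin(3*z) dz).
An antiderivative is F(z) = 4*z*cos(3*z)/3 - 4*sin(3*z)/9.
Then F(pi/2) - F(0) = (4/9) - (0) = 4/9.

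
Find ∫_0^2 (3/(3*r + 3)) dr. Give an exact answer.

log(3)

Let u = 3*r + 3, so du = 3 dr. When r = 0, u = 3; when r = 2, u = 9.
The integral becomes ∫ 1/u du from 3 to 9, with antiderivative log(u).
Back in r: F(r) = log(3*r + 3).
Then F(2) - F(0) = (log(9)) - (log(3)) = log(3).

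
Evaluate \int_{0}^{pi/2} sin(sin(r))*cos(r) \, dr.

1 - cos(1)

Let u = sin(r), so du = cos(r) dr. When r = 0, u = 0; when r = pi/2, u = 1.
The integral becomes ∫ sin(u) du from 0 to 1, with antiderivative -cos(u).
Back in r: F(r) = -cos(sin(r)).
Then F(pi/2) - F(0) = (-cos(1)) - (-1) = 1 - cos(1).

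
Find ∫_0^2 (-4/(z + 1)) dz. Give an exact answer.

An antiderivative is F(z) = -4*log(z + 1).
Then F(2) - F(0) = (-log(81)) - (0) = -log(81).

-log(81)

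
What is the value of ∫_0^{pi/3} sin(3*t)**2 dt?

Use the identity sin^2(3*t) = (1 - cos(6*t))/2.
An antiderivative is F(t) = t/2 - sin(6*t)/12.
Then F(pi/3) - F(0) = (pi/6) - (0) = pi/6.

pi/6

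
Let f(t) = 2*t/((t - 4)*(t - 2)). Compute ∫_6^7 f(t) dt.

Factor the denominator: t**2 - 6*t + 8 = (t - 2)(t - 4).
Partial fractions: 2*t/((t - 4)*(t - 2)) = -2/(t - 2) + 4/(t - 4).
An antiderivative is F(t) = 4*log(t - 4) - 2*log(t - 2).
Then F(7) - F(6) = (log(81/25)) - (0) = log(81/25).

log(81/25)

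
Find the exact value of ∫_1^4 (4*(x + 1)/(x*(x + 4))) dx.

-3*log(5) + 11*log(2)

Factor the denominator: x**2 + 4*x = (x + 4)x.
Partial fractions: 4*(x + 1)/(x*(x + 4)) = 3/(x + 4) + 1/x.
An antiderivative is F(x) = log(x) + 3*log(x + 4).
Then F(4) - F(1) = (11*log(2)) - (3*log(5)) = -3*log(5) + 11*log(2).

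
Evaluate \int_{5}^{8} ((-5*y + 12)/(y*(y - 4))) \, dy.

Factor the denominator: y**2 - 4*y = y(y - 4).
Partial fractions: (-5*y + 12)/(y*(y - 4)) = -3/y - 2/(y - 4).
An antiderivative is F(y) = -3*log(y) - 2*log(y - 4).
Then F(8) - F(5) = (-13*log(2)) - (-3*log(5)) = -13*log(2) + 3*log(5).

-13*log(2) + 3*log(5)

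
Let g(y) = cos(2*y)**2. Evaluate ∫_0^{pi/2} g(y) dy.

pi/4

Use the identity cos^2(2*y) = (1 + cos(4*y))/2.
An antiderivative is F(y) = y/2 + sin(4*y)/8.
Then F(pi/2) - F(0) = (pi/4) - (0) = pi/4.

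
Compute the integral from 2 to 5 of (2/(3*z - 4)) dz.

-2*log(2)/3 + 2*log(11)/3

An antiderivative is F(z) = 2*log(3*z - 4)/3.
Then F(5) - F(2) = (2*log(11)/3) - (2*log(2)/3) = -2*log(2)/3 + 2*log(11)/3.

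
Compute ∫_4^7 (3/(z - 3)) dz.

An antiderivative is F(z) = 3*log(z - 3).
Then F(7) - F(4) = (log(64)) - (0) = log(64).

log(64)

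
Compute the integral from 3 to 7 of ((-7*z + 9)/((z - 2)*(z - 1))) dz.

Factor the denominator: z**2 - 3*z + 2 = (z - 1)(z - 2).
Partial fractions: (-7*z + 9)/((z - 2)*(z - 1)) = -2/(z - 1) - 5/(z - 2).
An antiderivative is F(z) = -5*log(z - 2) - 2*log(z - 1).
Then F(7) - F(3) = (-5*log(5) - 2*log(3) - 2*log(2)) - (-log(4)) = -5*log(5) - 2*log(3).

-5*log(5) - 2*log(3)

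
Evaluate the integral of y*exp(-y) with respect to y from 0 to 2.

1 - 3*exp(-2)

Integrate by parts once (u = y, dv = exp(-y) dy).
An antiderivative is F(y) = (-y - 1)*exp(-y).
Then F(2) - F(0) = (-3*exp(-2)) - (-1) = 1 - 3*exp(-2).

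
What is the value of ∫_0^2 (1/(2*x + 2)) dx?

log(3)/2

An antiderivative is F(x) = log(2*x + 2)/2.
Then F(2) - F(0) = (log(6)/2) - (log(2)/2) = log(3)/2.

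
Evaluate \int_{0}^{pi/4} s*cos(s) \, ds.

-1 + sqrt(2)*pi/8 + sqrt(2)/2

Integrate by parts once (u = s, dv = cos(s) ds).
An antiderivative is F(s) = s*sin(s) + cos(s).
Then F(pi/4) - F(0) = (sqrt(2)*(pi + 4)/8) - (1) = -1 + sqrt(2)*pi/8 + sqrt(2)/2.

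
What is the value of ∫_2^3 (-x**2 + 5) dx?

By the power rule, an antiderivative is F(x) = -x**3/3 + 5*x.
Then F(3) - F(2) = (6) - (22/3) = -4/3.

-4/3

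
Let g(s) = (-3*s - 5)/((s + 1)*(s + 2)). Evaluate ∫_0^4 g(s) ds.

-log(75)

Factor the denominator: s**2 + 3*s + 2 = (s + 2)(s + 1).
Partial fractions: (-3*s - 5)/((s + 1)*(s + 2)) = -1/(s + 2) - 2/(s + 1).
An antiderivative is F(s) = -2*log(s + 1) - log(s + 2).
Then F(4) - F(0) = (-2*log(5) - log(3) - log(2)) - (-log(2)) = -log(75).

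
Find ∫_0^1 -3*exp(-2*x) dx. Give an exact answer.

-3/2 + 3*exp(-2)/2

An antiderivative is F(x) = 3*exp(-2*x)/2.
Then F(1) - F(0) = (3*exp(-2)/2) - (3/2) = -3/2 + 3*exp(-2)/2.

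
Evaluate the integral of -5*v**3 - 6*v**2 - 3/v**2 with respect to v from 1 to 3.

-154

By the power rule, an antiderivative is F(v) = -5*v**4/4 - 2*v**3 + 3/v.
Then F(3) - F(1) = (-617/4) - (-1/4) = -154.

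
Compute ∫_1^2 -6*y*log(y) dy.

Integrate by parts once (u = ln y, dv = -6*y dy).
An antiderivative is F(y) = -3*y**2*(2*log(y) - 1)/2.
Then F(2) - F(1) = (6 - 12*log(2)) - (3/2) = 9/2 - 12*log(2).

9/2 - 12*log(2)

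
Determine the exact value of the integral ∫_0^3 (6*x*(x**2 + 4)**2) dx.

2133

Let u = x**2 + 4, so du = 2*x dx. When x = 0, u = 4; when x = 3, u = 13.
The integral becomes 3·∫ u**2 du from 4 to 13, with antiderivative u**3.
Back in x: F(x) = (x**2 + 4)**3.
Then F(3) - F(0) = (2197) - (64) = 2133.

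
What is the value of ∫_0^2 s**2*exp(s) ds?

Integrate by parts twice (u = s^2, dv = exp(s) ds).
An antiderivative is F(s) = (s**2 - 2*s + 2)*exp(s).
Then F(2) - F(0) = (2*exp(2)) - (2) = -2 + 2*exp(2).

-2 + 2*exp(2)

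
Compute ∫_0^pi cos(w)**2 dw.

Use the identity cos^2(w) = (1 + cos(2*w))/2.
An antiderivative is F(w) = w/2 + sin(2*w)/4.
Then F(pi) - F(0) = (pi/2) - (0) = pi/2.

pi/2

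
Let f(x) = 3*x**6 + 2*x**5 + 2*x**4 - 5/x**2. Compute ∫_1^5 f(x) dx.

By the power rule, an antiderivative is F(x) = 3*x**7/7 + x**6/3 + 2*x**5/5 + 5/x.
Then F(5) - F(1) = (838771/21) - (647/105) = 1397736/35.

1397736/35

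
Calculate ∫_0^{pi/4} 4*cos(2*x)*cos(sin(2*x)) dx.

Let u = sin(2*x), so du = 2*cos(2*x) dx. When x = 0, u = 0; when x = pi/4, u = 1.
The integral becomes 2·∫ cos(u) du from 0 to 1, with antiderivative 2*sin(u).
Back in x: F(x) = 2*sin(sin(2*x)).
Then F(pi/4) - F(0) = (2*sin(1)) - (0) = 2*sin(1).

2*sin(1)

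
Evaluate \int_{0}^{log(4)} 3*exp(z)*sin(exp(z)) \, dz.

3*cos(1) - 3*cos(4)

Let u = exp(z), so du = exp(z) dz. When z = 0, u = 1; when z = log(4), u = 4.
The integral becomes 3·∫ sin(u) du from 1 to 4, with antiderivative -3*cos(u).
Back in z: F(z) = -3*cos(exp(z)).
Then F(log(4)) - F(0) = (-3*cos(4)) - (-3*cos(1)) = 3*cos(1) - 3*cos(4).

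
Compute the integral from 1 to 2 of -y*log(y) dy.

Integrate by parts once (u = ln y, dv = -y dy).
An antiderivative is F(y) = -y**2*(2*log(y) - 1)/4.
Then F(2) - F(1) = (1 - log(4)) - (1/4) = 3/4 - log(4).

3/4 - log(4)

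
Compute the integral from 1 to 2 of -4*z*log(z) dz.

Integrate by parts once (u = ln z, dv = -4*z dz).
An antiderivative is F(z) = -z**2*(2*log(z) - 1).
Then F(2) - F(1) = (4 - 8*log(2)) - (1) = 3 - 8*log(2).

3 - 8*log(2)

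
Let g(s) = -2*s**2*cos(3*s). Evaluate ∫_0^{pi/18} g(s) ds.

-sqrt(3)*pi/81 - pi**2/972 + 2/27

Integrate by parts twice (u = s^2, dv = -2*cos(3*s) ds).
An antiderivative is F(s) = -2*s**2*sin(3*s)/3 - 4*s*cos(3*s)/9 + 4*sin(3*s)/27.
Then F(pi/18) - F(0) = (-sqrt(3)*pi/81 - pi**2/972 + 2/27) - (0) = -sqrt(3)*pi/81 - pi**2/972 + 2/27.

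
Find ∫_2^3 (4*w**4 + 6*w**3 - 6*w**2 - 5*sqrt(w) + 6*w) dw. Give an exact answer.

By the power rule, an antiderivative is F(w) = 4*w**5/5 + 3*w**4/2 - 10*w**(3/2)/3 - 2*w**3 + 3*w**2.
Then F(3) - F(2) = (2889/10 - 10*sqrt(3)) - (228/5 - 20*sqrt(2)/3) = -10*sqrt(3) + 20*sqrt(2)/3 + 2433/10.

-10*sqrt(3) + 20*sqrt(2)/3 + 2433/10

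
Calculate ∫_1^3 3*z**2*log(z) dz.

Integrate by parts once (u = ln z, dv = 3*z**2 dz).
An antiderivative is F(z) = z**3*(3*log(z) - 1)/3.
Then F(3) - F(1) = (-9 + 27*log(3)) - (-1/3) = -26/3 + 27*log(3).

-26/3 + 27*log(3)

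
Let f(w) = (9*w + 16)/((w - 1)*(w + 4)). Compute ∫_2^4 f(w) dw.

Factor the denominator: w**2 + 3*w - 4 = (w + 4)(w - 1).
Partial fractions: (9*w + 16)/((w - 1)*(w + 4)) = 4/(w + 4) + 5/(w - 1).
An antiderivative is F(w) = 5*log(w - 1) + 4*log(w + 4).
Then F(4) - F(2) = (5*log(3) + 12*log(2)) - (4*log(2) + 4*log(3)) = log(3) + 8*log(2).

log(3) + 8*log(2)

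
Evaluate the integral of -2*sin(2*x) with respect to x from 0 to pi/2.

An antiderivative is F(x) = cos(2*x).
Then F(pi/2) - F(0) = (-1) - (1) = -2.

-2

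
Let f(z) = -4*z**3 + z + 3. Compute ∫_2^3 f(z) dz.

-119/2

By the power rule, an antiderivative is F(z) = -z**4 + z**2/2 + 3*z.
Then F(3) - F(2) = (-135/2) - (-8) = -119/2.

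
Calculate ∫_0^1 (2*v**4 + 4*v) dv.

By the power rule, an antiderivative is F(v) = 2*v**5/5 + 2*v**2.
Then F(1) - F(0) = (12/5) - (0) = 12/5.

12/5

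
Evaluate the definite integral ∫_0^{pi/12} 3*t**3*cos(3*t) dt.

Integrate by parts 3 times (u = t^3, dv = 3*cos(3*t) dt).
An antiderivative is F(t) = t**3*sin(3*t) + t**2*cos(3*t) - 2*t*sin(3*t)/3 - 2*cos(3*t)/9.
Then F(pi/12) - F(0) = (sqrt(2)*(-384 - 96*pi + pi**3 + 12*pi**2)/3456) - (-2/9) = -sqrt(2)/9 - sqrt(2)*pi/36 + sqrt(2)*pi**3/3456 + sqrt(2)*pi**2/288 + 2/9.

-sqrt(2)/9 - sqrt(2)*pi/36 + sqrt(2)*pi**3/3456 + sqrt(2)*pi**2/288 + 2/9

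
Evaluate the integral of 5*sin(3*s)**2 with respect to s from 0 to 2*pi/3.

Use the identity sin^2(3*s) = (1 - cos(6*s))/2.
An antiderivative is F(s) = 5*s/2 - 5*sin(6*s)/12.
Then F(2*pi/3) - F(0) = (5*pi/3) - (0) = 5*pi/3.

5*pi/3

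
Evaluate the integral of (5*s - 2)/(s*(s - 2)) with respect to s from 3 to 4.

Factor the denominator: s**2 - 2*s = s(s - 2).
Partial fractions: (5*s - 2)/(s*(s - 2)) = 1/s + 4/(s - 2).
An antiderivative is F(s) = log(s) + 4*log(s - 2).
Then F(4) - F(3) = (log(64)) - (log(3)) = log(64/3).

log(64/3)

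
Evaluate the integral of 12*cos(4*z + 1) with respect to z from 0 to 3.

Let u = 4*z + 1, so du = 4 dz. When z = 0, u = 1; when z = 3, u = 13.
The integral becomes 3·∫ cos(u) du from 1 to 13, with antiderivative 3*sin(u).
Back in z: F(z) = 3*sin(4*z + 1).
Then F(3) - F(0) = (3*sin(13)) - (3*sin(1)) = -3*sin(1) + 3*sin(13).

-3*sin(1) + 3*sin(13)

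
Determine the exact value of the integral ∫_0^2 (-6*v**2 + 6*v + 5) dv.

6

By the power rule, an antiderivative is F(v) = -2*v**3 + 3*v**2 + 5*v.
Then F(2) - F(0) = (6) - (0) = 6.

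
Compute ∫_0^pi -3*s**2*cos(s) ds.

Integrate by parts twice (u = s^2, dv = -3*cos(s) ds).
An antiderivative is F(s) = -3*s**2*sin(s) - 6*s*cos(s) + 6*sin(s).
Then F(pi) - F(0) = (6*pi) - (0) = 6*pi.

6*pi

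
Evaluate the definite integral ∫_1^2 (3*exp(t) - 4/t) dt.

An antiderivative is F(t) = 3*exp(t) - 4*log(t).
Then F(2) - F(1) = (-log(16) + 3*exp(2)) - (3*exp(1)) = -3*exp(1) - log(16) + 3*exp(2).

-3*exp(1) - log(16) + 3*exp(2)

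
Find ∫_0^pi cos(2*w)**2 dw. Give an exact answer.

Use the identity cos^2(2*w) = (1 + cos(4*w))/2.
An antiderivative is F(w) = w/2 + sin(4*w)/8.
Then F(pi) - F(0) = (pi/2) - (0) = pi/2.

pi/2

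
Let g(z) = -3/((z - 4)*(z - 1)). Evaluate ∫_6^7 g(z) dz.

Factor the denominator: z**2 - 5*z + 4 = (z - 1)(z - 4).
Partial fractions: -3/((z - 4)*(z - 1)) = 1/(z - 1) - 1/(z - 4).
An antiderivative is F(z) = -log(z - 4) + log(z - 1).
Then F(7) - F(6) = (log(2)) - (log(5/2)) = log(4/5).

log(4/5)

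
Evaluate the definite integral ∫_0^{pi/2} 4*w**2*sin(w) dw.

Integrate by parts twice (u = w^2, dv = 4*sin(w) dw).
An antiderivative is F(w) = -4*w**2*cos(w) + 8*w*sin(w) + 8*cos(w).
Then F(pi/2) - F(0) = (4*pi) - (8) = -8 + 4*pi.

-8 + 4*pi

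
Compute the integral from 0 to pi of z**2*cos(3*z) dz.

Integrate by parts twice (u = z^2, dv = cos(3*z) dz).
An antiderivative is F(z) = z**2*sin(3*z)/3 + 2*z*cos(3*z)/9 - 2*sin(3*z)/27.
Then F(pi) - F(0) = (-2*pi/9) - (0) = -2*pi/9.

-2*pi/9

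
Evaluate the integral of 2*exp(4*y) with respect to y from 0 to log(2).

Let u = exp(y), so du = exp(y) dy. When y = 0, u = 1; when y = log(2), u = 2.
The integral becomes 2·∫ u**3 du from 1 to 2, with antiderivative u**4/2.
Back in y: F(y) = exp(4*y)/2.
Then F(log(2)) - F(0) = (8) - (1/2) = 15/2.

15/2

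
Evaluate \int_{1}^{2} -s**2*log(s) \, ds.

7/9 - 8*log(2)/3

Integrate by parts once (u = ln s, dv = -s**2 ds).
An antiderivative is F(s) = -s**3*(3*log(s) - 1)/9.
Then F(2) - F(1) = (8/9 - 8*log(2)/3) - (1/9) = 7/9 - 8*log(2)/3.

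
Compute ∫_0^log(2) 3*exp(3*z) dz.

7

Let u = exp(z), so du = exp(z) dz. When z = 0, u = 1; when z = log(2), u = 2.
The integral becomes 3·∫ u**2 du from 1 to 2, with antiderivative u**3.
Back in z: F(z) = exp(3*z).
Then F(log(2)) - F(0) = (8) - (1) = 7.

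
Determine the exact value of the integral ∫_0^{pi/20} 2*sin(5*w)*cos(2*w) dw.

-5*sqrt(sqrt(5) + 5)/42 - sqrt(10)/42 + sqrt(2)/42 + 10/21

Use the identity sin(5*w)cos(2*w) = [sin(7*w) + sin(3*w)]/2.
An antiderivative is F(w) = -cos(3*w)/3 - cos(7*w)/7.
Then F(pi/20) - F(0) = (-5*sqrt(sqrt(5) + 5)/42 - sqrt(10)/42 + sqrt(2)/42) - (-10/21) = -5*sqrt(sqrt(5) + 5)/42 - sqrt(10)/42 + sqrt(2)/42 + 10/21.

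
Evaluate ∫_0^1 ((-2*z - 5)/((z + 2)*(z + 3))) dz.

-log(2)

Factor the denominator: z**2 + 5*z + 6 = (z + 3)(z + 2).
Partial fractions: (-2*z - 5)/((z + 2)*(z + 3)) = -1/(z + 3) - 1/(z + 2).
An antiderivative is F(z) = -log(z + 2) - log(z + 3).
Then F(1) - F(0) = (-log(12)) - (-log(6)) = -log(2).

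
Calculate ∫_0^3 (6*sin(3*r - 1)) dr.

Let u = 3*r - 1, so du = 3 dr. When r = 0, u = -1; when r = 3, u = 8.
The integral becomes 2·∫ sin(u) du from -1 to 8, with antiderivative -2*cos(u).
Back in r: F(r) = -2*cos(3*r - 1).
Then F(3) - F(0) = (-2*cos(8)) - (-2*cos(1)) = -2*cos(8) + 2*cos(1).

-2*cos(8) + 2*cos(1)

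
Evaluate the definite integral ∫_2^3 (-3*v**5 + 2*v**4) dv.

By the power rule, an antiderivative is F(v) = -v**6/2 + 2*v**5/5.
Then F(3) - F(2) = (-2673/10) - (-96/5) = -2481/10.

-2481/10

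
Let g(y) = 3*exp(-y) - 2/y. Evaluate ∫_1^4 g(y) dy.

An antiderivative is F(y) = -2*log(y) - 3*exp(-y).
Then F(4) - F(1) = (-4*log(2) - 3*exp(-4)) - (-3*exp(-1)) = -4*log(2) - 3*exp(-4) + 3*exp(-1).

-4*log(2) - 3*exp(-4) + 3*exp(-1)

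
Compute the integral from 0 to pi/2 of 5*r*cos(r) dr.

-5 + 5*pi/2

Integrate by parts once (u = r, dv = 5*cos(r) dr).
An antiderivative is F(r) = 5*r*sin(r) + 5*cos(r).
Then F(pi/2) - F(0) = (5*pi/2) - (5) = -5 + 5*pi/2.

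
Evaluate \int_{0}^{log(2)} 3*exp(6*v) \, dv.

Let u = exp(v), so du = exp(v) dv. When v = 0, u = 1; when v = log(2), u = 2.
The integral becomes 3·∫ u**5 du from 1 to 2, with antiderivative u**6/2.
Back in v: F(v) = exp(6*v)/2.
Then F(log(2)) - F(0) = (32) - (1/2) = 63/2.

63/2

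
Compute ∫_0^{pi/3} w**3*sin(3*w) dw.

Integrate by parts 3 times (u = w^3, dv = sin(3*w) dw).
An antiderivative is F(w) = -w**3*cos(3*w)/3 + w**2*sin(3*w)/3 + 2*w*cos(3*w)/9 - 2*sin(3*w)/27.
Then F(pi/3) - F(0) = (pi*(-6 + pi**2)/81) - (0) = pi*(-6 + pi**2)/81.

pi*(-6 + pi**2)/81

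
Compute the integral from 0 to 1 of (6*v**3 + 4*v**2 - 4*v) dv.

5/6

By the power rule, an antiderivative is F(v) = 3*v**4/2 + 4*v**3/3 - 2*v**2.
Then F(1) - F(0) = (5/6) - (0) = 5/6.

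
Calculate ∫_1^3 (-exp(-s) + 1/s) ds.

-exp(-1) + exp(-3) + log(3)

An antiderivative is F(s) = log(s) + exp(-s).
Then F(3) - F(1) = (exp(-3) + log(3)) - (exp(-1)) = -exp(-1) + exp(-3) + log(3).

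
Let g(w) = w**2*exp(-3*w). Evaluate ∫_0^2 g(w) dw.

2/27 - 50*exp(-6)/27

Integrate by parts twice (u = w^2, dv = exp(-3*w) dw).
An antiderivative is F(w) = (-9*w**2 - 6*w - 2)*exp(-3*w)/27.
Then F(2) - F(0) = (-50*exp(-6)/27) - (-2/27) = 2/27 - 50*exp(-6)/27.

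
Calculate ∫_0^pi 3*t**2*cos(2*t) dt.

Integrate by parts twice (u = t^2, dv = 3*cos(2*t) dt).
An antiderivative is F(t) = 3*t**2*sin(2*t)/2 + 3*t*cos(2*t)/2 - 3*sin(2*t)/4.
Then F(pi) - F(0) = (3*pi/2) - (0) = 3*pi/2.

3*pi/2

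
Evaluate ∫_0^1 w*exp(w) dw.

1

Integrate by parts once (u = w, dv = exp(w) dw).
An antiderivative is F(w) = (w - 1)*exp(w).
Then F(1) - F(0) = (0) - (-1) = 1.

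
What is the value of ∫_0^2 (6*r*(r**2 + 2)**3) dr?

960

Let u = r**2 + 2, so du = 2*r dr. When r = 0, u = 2; when r = 2, u = 6.
The integral becomes 3·∫ u**3 du from 2 to 6, with antiderivative 3*u**4/4.
Back in r: F(r) = 3*(r**2 + 2)**4/4.
Then F(2) - F(0) = (972) - (12) = 960.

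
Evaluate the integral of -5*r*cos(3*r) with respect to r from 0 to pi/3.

Integrate by parts once (u = r, dv = -5*cos(3*r) dr).
An antiderivative is F(r) = -5*r*sin(3*r)/3 - 5*cos(3*r)/9.
Then F(pi/3) - F(0) = (5/9) - (-5/9) = 10/9.

10/9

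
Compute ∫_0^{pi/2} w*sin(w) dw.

Integrate by parts once (u = w, dv = sin(w) dw).
An antiderivative is F(w) = -w*cos(w) + sin(w).
Then F(pi/2) - F(0) = (1) - (0) = 1.

1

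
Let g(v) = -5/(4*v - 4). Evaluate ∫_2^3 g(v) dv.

-5*log(2)/4

An antiderivative is F(v) = -5*log(4*v - 4)/4.
Then F(3) - F(2) = (-15*log(2)/4) - (-5*log(2)/2) = -5*log(2)/4.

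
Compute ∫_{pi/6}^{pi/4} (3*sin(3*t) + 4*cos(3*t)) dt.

-4/3 + 7*sqrt(2)/6

An antiderivative is F(t) = 4*sin(3*t)/3 - cos(3*t).
Then F(pi/4) - F(pi/6) = (7*sqrt(2)/6) - (4/3) = -4/3 + 7*sqrt(2)/6.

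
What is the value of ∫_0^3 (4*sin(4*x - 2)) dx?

Let u = 4*x - 2, so du = 4 dx. When x = 0, u = -2; when x = 3, u = 10.
The integral becomes ∫ sin(u) du from -2 to 10, with antiderivative -cos(u).
Back in x: F(x) = -cos(4*x - 2).
Then F(3) - F(0) = (-cos(10)) - (-cos(2)) = cos(2) - cos(10).

cos(2) - cos(10)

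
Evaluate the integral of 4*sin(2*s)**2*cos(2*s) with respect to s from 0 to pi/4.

Let u = sin(2*s), so du = 2*cos(2*s) ds. When s = 0, u = 0; when s = pi/4, u = 1.
The integral becomes 2·∫ u**2 du from 0 to 1, with antiderivative 2*u**3/3.
Back in s: F(s) = 2*sin(2*s)**3/3.
Then F(pi/4) - F(0) = (2/3) - (0) = 2/3.

2/3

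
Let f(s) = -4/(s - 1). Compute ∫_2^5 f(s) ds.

An antiderivative is F(s) = -4*log(s - 1).
Then F(5) - F(2) = (-8*log(2)) - (0) = -8*log(2).

-8*log(2)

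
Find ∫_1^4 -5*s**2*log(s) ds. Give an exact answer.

Integrate by parts once (u = ln s, dv = -5*s**2 ds).
An antiderivative is F(s) = -5*s**3*(3*log(s) - 1)/9.
Then F(4) - F(1) = (320/9 - 640*log(2)/3) - (5/9) = 35 - 640*log(2)/3.

35 - 640*log(2)/3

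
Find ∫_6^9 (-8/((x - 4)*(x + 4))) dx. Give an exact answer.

Factor the denominator: x**2 - 16 = (x + 4)(x - 4).
Partial fractions: -8/((x - 4)*(x + 4)) = 1/(x + 4) - 1/(x - 4).
An antiderivative is F(x) = -log(x - 4) + log(x + 4).
Then F(9) - F(6) = (log(13/5)) - (log(5)) = log(13/25).

log(13/25)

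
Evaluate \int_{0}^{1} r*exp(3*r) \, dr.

Integrate by parts once (u = r, dv = exp(3*r) dr).
An antiderivative is F(r) = (3*r - 1)*exp(3*r)/9.
Then F(1) - F(0) = (2*exp(3)/9) - (-1/9) = 1/9 + 2*exp(3)/9.

1/9 + 2*exp(3)/9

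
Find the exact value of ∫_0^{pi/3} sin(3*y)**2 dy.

Use the identity sin^2(3*y) = (1 - cos(6*y))/2.
An antiderivative is F(y) = y/2 - sin(6*y)/12.
Then F(pi/3) - F(0) = (pi/6) - (0) = pi/6.

pi/6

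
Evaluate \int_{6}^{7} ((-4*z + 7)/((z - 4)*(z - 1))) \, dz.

Factor the denominator: z**2 - 5*z + 4 = (z - 1)(z - 4).
Partial fractions: (-4*z + 7)/((z - 4)*(z - 1)) = -1/(z - 1) - 3/(z - 4).
An antiderivative is F(z) = -3*log(z - 4) - log(z - 1).
Then F(7) - F(6) = (-4*log(3) - log(2)) - (-log(40)) = log(20/81).

log(20/81)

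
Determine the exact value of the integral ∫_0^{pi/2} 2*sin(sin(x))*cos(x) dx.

2 - 2*cos(1)

Let u = sin(x), so du = cos(x) dx. When x = 0, u = 0; when x = pi/2, u = 1.
The integral becomes 2·∫ sin(u) du from 0 to 1, with antiderivative -2*cos(u).
Back in x: F(x) = -2*cos(sin(x)).
Then F(pi/2) - F(0) = (-2*cos(1)) - (-2) = 2 - 2*cos(1).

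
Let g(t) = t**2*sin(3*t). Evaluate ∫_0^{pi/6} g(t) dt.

-2/27 + pi/27

Integrate by parts twice (u = t^2, dv = sin(3*t) dt).
An antiderivative is F(t) = -t**2*cos(3*t)/3 + 2*t*sin(3*t)/9 + 2*cos(3*t)/27.
Then F(pi/6) - F(0) = (pi/27) - (2/27) = -2/27 + pi/27.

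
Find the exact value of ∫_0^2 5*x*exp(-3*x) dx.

5/9 - 35*exp(-6)/9

Integrate by parts once (u = x, dv = 5*exp(-3*x) dx).
An antiderivative is F(x) = (-15*x - 5)*exp(-3*x)/9.
Then F(2) - F(0) = (-35*exp(-6)/9) - (-5/9) = 5/9 - 35*exp(-6)/9.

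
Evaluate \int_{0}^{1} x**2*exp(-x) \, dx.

Integrate by parts twice (u = x^2, dv = exp(-x) dx).
An antiderivative is F(x) = (-x**2 - 2*x - 2)*exp(-x).
Then F(1) - F(0) = (-5*exp(-1)) - (-2) = 2 - 5*exp(-1).

2 - 5*exp(-1)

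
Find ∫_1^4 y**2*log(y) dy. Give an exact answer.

Integrate by parts once (u = ln y, dv = y**2 dy).
An antiderivative is F(y) = y**3*(3*log(y) - 1)/9.
Then F(4) - F(1) = (-64/9 + 128*log(2)/3) - (-1/9) = -7 + 128*log(2)/3.

-7 + 128*log(2)/3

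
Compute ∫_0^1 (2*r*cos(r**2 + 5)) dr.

Let u = r**2 + 5, so du = 2*r dr. When r = 0, u = 5; when r = 1, u = 6.
The integral becomes ∫ cos(u) du from 5 to 6, with antiderivative sin(u).
Back in r: F(r) = sin(r**2 + 5).
Then F(1) - F(0) = (sin(6)) - (sin(5)) = sin(6) - sin(5).

sin(6) - sin(5)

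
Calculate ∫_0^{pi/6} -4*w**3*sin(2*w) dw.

Integrate by parts 3 times (u = w^3, dv = -4*sin(2*w) dw).
An antiderivative is F(w) = 2*w**3*cos(2*w) - 3*w**2*sin(2*w) - 3*w*cos(2*w) + 3*sin(2*w)/2.
Then F(pi/6) - F(0) = (-pi/4 - sqrt(3)*pi**2/24 + pi**3/216 + 3*sqrt(3)/4) - (0) = -pi/4 - sqrt(3)*pi**2/24 + pi**3/216 + 3*sqrt(3)/4.

-pi/4 - sqrt(3)*pi**2/24 + pi**3/216 + 3*sqrt(3)/4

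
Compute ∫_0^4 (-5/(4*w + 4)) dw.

-5*log(5)/4

An antiderivative is F(w) = -5*log(4*w + 4)/4.
Then F(4) - F(0) = (-5*log(20)/4) - (-5*log(2)/2) = -5*log(5)/4.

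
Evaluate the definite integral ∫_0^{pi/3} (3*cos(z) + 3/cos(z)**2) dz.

9*sqrt(3)/2

An antiderivative is F(z) = 3*sin(z) + 3*tan(z).
Then F(pi/3) - F(0) = (9*sqrt(3)/2) - (0) = 9*sqrt(3)/2.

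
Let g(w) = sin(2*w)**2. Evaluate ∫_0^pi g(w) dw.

Use the identity sin^2(2*w) = (1 - cos(4*w))/2.
An antiderivative is F(w) = w/2 - sin(4*w)/8.
Then F(pi) - F(0) = (pi/2) - (0) = pi/2.

pi/2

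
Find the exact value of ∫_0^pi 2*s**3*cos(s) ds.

Integrate by parts 3 times (u = s^3, dv = 2*cos(s) ds).
An antiderivative is F(s) = 2*s**3*sin(s) + 6*s**2*cos(s) - 12*s*sin(s) - 12*cos(s).
Then F(pi) - F(0) = (12 - 6*pi**2) - (-12) = 24 - 6*pi**2.

24 - 6*pi**2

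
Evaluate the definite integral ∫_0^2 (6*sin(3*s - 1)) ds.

Let u = 3*s - 1, so du = 3 ds. When s = 0, u = -1; when s = 2, u = 5.
The integral becomes 2·∫ sin(u) du from -1 to 5, with antiderivative -2*cos(u).
Back in s: F(s) = -2*cos(3*s - 1).
Then F(2) - F(0) = (-2*cos(5)) - (-2*cos(1)) = -2*cos(5) + 2*cos(1).

-2*cos(5) + 2*cos(1)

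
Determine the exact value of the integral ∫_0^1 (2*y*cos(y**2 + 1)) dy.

-sin(1) + sin(2)

Let u = y**2 + 1, so du = 2*y dy. When y = 0, u = 1; when y = 1, u = 2.
The integral becomes ∫ cos(u) du from 1 to 2, with antiderivative sin(u).
Back in y: F(y) = sin(y**2 + 1).
Then F(1) - F(0) = (sin(2)) - (sin(1)) = -sin(1) + sin(2).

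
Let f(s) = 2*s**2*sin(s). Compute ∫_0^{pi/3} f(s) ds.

-2 - pi**2/9 + 2*sqrt(3)*pi/3

Integrate by parts twice (u = s^2, dv = 2*sin(s) ds).
An antiderivative is F(s) = -2*s**2*cos(s) + 4*s*sin(s) + 4*cos(s).
Then F(pi/3) - F(0) = (-pi**2/9 + 2 + 2*sqrt(3)*pi/3) - (4) = -2 - pi**2/9 + 2*sqrt(3)*pi/3.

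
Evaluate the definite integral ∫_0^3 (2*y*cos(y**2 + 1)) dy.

Let u = y**2 + 1, so du = 2*y dy. When y = 0, u = 1; when y = 3, u = 10.
The integral becomes ∫ cos(u) du from 1 to 10, with antiderivative sin(u).
Back in y: F(y) = sin(y**2 + 1).
Then F(3) - F(0) = (sin(10)) - (sin(1)) = -sin(1) + sin(10).

-sin(1) + sin(10)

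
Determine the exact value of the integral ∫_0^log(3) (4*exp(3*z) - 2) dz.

104/3 - log(9)

An antiderivative is F(z) = 4*exp(3*z)/3 - 2*z.
Then F(log(3)) - F(0) = (36 - 2*log(3)) - (4/3) = 104/3 - log(9).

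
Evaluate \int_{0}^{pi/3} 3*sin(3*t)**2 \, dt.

Use the identity sin^2(3*t) = (1 - cos(6*t))/2.
An antiderivative is F(t) = 3*t/2 - sin(6*t)/4.
Then F(pi/3) - F(0) = (pi/2) - (0) = pi/2.

pi/2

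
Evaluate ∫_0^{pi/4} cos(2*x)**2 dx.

Use the identity cos^2(2*x) = (1 + cos(4*x))/2.
An antiderivative is F(x) = x/2 + sin(4*x)/8.
Then F(pi/4) - F(0) = (pi/8) - (0) = pi/8.

pi/8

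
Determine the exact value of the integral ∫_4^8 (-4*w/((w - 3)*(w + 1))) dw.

Factor the denominator: w**2 - 2*w - 3 = (w + 1)(w - 3).
Partial fractions: -4*w/((w - 3)*(w + 1)) = -1/(w + 1) - 3/(w - 3).
An antiderivative is F(w) = -3*log(w - 3) - log(w + 1).
Then F(8) - F(4) = (-3*log(5) - 2*log(3)) - (-log(5)) = -2*log(5) - 2*log(3).

-2*log(5) - 2*log(3)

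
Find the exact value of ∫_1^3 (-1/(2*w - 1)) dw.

-log(5)/2

An antiderivative is F(w) = -log(2*w - 1)/2.
Then F(3) - F(1) = (-log(5)/2) - (0) = -log(5)/2.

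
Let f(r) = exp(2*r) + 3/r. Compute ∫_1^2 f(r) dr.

-exp(2)/2 + log(8) + exp(4)/2

An antiderivative is F(r) = exp(2*r)/2 + 3*log(r).
Then F(2) - F(1) = (log(8) + exp(4)/2) - (exp(2)/2) = -exp(2)/2 + log(8) + exp(4)/2.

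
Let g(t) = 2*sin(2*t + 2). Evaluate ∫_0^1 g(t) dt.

Let u = 2*t + 2, so du = 2 dt. When t = 0, u = 2; when t = 1, u = 4.
The integral becomes ∫ sin(u) du from 2 to 4, with antiderivative -cos(u).
Back in t: F(t) = -cos(2*t + 2).
Then F(1) - F(0) = (-cos(4)) - (-cos(2)) = cos(2) - cos(4).

cos(2) - cos(4)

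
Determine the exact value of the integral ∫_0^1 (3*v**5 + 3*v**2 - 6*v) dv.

By the power rule, an antiderivative is F(v) = v**6/2 + v**3 - 3*v**2.
Then F(1) - F(0) = (-3/2) - (0) = -3/2.

-3/2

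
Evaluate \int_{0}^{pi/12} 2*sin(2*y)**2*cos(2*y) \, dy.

1/24

Let u = sin(2*y), so du = 2*cos(2*y) dy. When y = 0, u = 0; when y = pi/12, u = 1/2.
The integral becomes ∫ u**2 du from 0 to 1/2, with antiderivative u**3/3.
Back in y: F(y) = sin(2*y)**3/3.
Then F(pi/12) - F(0) = (1/24) - (0) = 1/24.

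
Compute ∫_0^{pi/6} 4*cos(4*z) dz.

An antiderivative is F(z) = sin(4*z).
Then F(pi/6) - F(0) = (sqrt(3)/2) - (0) = sqrt(3)/2.

sqrt(3)/2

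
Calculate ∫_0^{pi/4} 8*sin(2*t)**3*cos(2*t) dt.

Let u = sin(2*t), so du = 2*cos(2*t) dt. When t = 0, u = 0; when t = pi/4, u = 1.
The integral becomes 4·∫ u**3 du from 0 to 1, with antiderivative u**4.
Back in t: F(t) = sin(2*t)**4.
Then F(pi/4) - F(0) = (1) - (0) = 1.

1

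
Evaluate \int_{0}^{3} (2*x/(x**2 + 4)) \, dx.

log(13/4)

Let u = x**2 + 4, so du = 2*x dx. When x = 0, u = 4; when x = 3, u = 13.
The integral becomes ∫ 1/u du from 4 to 13, with antiderivative log(u).
Back in x: F(x) = log(x**2 + 4).
Then F(3) - F(0) = (log(13)) - (log(4)) = log(13/4).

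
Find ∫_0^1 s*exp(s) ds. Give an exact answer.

1

Integrate by parts once (u = s, dv = exp(s) ds).
An antiderivative is F(s) = (s - 1)*exp(s).
Then F(1) - F(0) = (0) - (-1) = 1.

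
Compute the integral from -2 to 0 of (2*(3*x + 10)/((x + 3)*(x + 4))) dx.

Factor the denominator: x**2 + 7*x + 12 = (x + 4)(x + 3).
Partial fractions: 2*(3*x + 10)/((x + 3)*(x + 4)) = 4/(x + 4) + 2/(x + 3).
An antiderivative is F(x) = 2*log(x + 3) + 4*log(x + 4).
Then F(0) - F(-2) = (2*log(3) + 8*log(2)) - (log(16)) = 2*log(3) + 4*log(2).

2*log(3) + 4*log(2)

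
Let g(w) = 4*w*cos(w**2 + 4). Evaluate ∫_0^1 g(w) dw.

Let u = w**2 + 4, so du = 2*w dw. When w = 0, u = 4; when w = 1, u = 5.
The integral becomes 2·∫ cos(u) du from 4 to 5, with antiderivative 2*sin(u).
Back in w: F(w) = 2*sin(w**2 + 4).
Then F(1) - F(0) = (2*sin(5)) - (2*sin(4)) = 2*sin(5) - 2*sin(4).

2*sin(5) - 2*sin(4)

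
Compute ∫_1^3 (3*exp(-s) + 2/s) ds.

An antiderivative is F(s) = 2*log(s) - 3*exp(-s).
Then F(3) - F(1) = (-3*exp(-3) + 2*log(3)) - (-3*exp(-1)) = -3*exp(-3) + 3*exp(-1) + 2*log(3).

-3*exp(-3) + 3*exp(-1) + 2*log(3)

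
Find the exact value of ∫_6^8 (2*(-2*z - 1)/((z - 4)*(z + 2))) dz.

Factor the denominator: z**2 - 2*z - 8 = (z + 2)(z - 4).
Partial fractions: 2*(-2*z - 1)/((z - 4)*(z + 2)) = -1/(z + 2) - 3/(z - 4).
An antiderivative is F(z) = -3*log(z - 4) - log(z + 2).
Then F(8) - F(6) = (-7*log(2) - log(5)) - (-log(64)) = -log(10).

-log(10)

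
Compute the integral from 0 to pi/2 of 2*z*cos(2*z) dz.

Integrate by parts once (u = z, dv = 2*cos(2*z) dz).
An antiderivative is F(z) = z*sin(2*z) + cos(2*z)/2.
Then F(pi/2) - F(0) = (-1/2) - (1/2) = -1.

-1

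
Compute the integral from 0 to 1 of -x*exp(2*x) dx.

Integrate by parts once (u = x, dv = -exp(2*x) dx).
An antiderivative is F(x) = (-2*x + 1)*exp(2*x)/4.
Then F(1) - F(0) = (-exp(2)/4) - (1/4) = -exp(2)/4 - 1/4.

-exp(2)/4 - 1/4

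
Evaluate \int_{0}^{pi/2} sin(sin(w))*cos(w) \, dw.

Let u = sin(w), so du = cos(w) dw. When w = 0, u = 0; when w = pi/2, u = 1.
The integral becomes ∫ sin(u) du from 0 to 1, with antiderivative -cos(u).
Back in w: F(w) = -cos(sin(w)).
Then F(pi/2) - F(0) = (-cos(1)) - (-1) = 1 - cos(1).

1 - cos(1)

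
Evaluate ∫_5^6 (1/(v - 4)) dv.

log(2)

An antiderivative is F(v) = log(v - 4).
Then F(6) - F(5) = (log(2)) - (0) = log(2).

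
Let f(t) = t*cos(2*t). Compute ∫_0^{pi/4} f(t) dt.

-1/4 + pi/8

Integrate by parts once (u = t, dv = cos(2*t) dt).
An antiderivative is F(t) = t*sin(2*t)/2 + cos(2*t)/4.
Then F(pi/4) - F(0) = (pi/8) - (1/4) = -1/4 + pi/8.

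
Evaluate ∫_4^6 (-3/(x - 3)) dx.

An antiderivative is F(x) = -3*log(x - 3).
Then F(6) - F(4) = (-log(27)) - (0) = -log(27).

-log(27)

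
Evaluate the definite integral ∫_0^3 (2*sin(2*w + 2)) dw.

Let u = 2*w + 2, so du = 2 dw. When w = 0, u = 2; when w = 3, u = 8.
The integral becomes ∫ sin(u) du from 2 to 8, with antiderivative -cos(u).
Back in w: F(w) = -cos(2*w + 2).
Then F(3) - F(0) = (-cos(8)) - (-cos(2)) = cos(2) - cos(8).

cos(2) - cos(8)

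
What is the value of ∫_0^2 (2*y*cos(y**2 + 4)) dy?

Let u = y**2 + 4, so du = 2*y dy. When y = 0, u = 4; when y = 2, u = 8.
The integral becomes ∫ cos(u) du from 4 to 8, with antiderivative sin(u).
Back in y: F(y) = sin(y**2 + 4).
Then F(2) - F(0) = (sin(8)) - (sin(4)) = -sin(4) + sin(8).

-sin(4) + sin(8)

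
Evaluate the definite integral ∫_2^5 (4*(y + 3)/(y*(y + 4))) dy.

Factor the denominator: y**2 + 4*y = (y + 4)y.
Partial fractions: 4*(y + 3)/(y*(y + 4)) = 1/(y + 4) + 3/y.
An antiderivative is F(y) = 3*log(y) + log(y + 4).
Then F(5) - F(2) = (2*log(3) + 3*log(5)) - (log(48)) = -4*log(2) + log(3) + 3*log(5).

-4*log(2) + log(3) + 3*log(5)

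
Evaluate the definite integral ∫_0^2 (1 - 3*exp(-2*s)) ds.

(3 + exp(4))*exp(-4)/2

An antiderivative is F(s) = s + 3*exp(-2*s)/2.
Then F(2) - F(0) = (3*exp(-4)/2 + 2) - (3/2) = (3 + exp(4))*exp(-4)/2.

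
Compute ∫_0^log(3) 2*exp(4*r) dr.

40

Let u = exp(r), so du = exp(r) dr. When r = 0, u = 1; when r = log(3), u = 3.
The integral becomes 2·∫ u**3 du from 1 to 3, with antiderivative u**4/2.
Back in r: F(r) = exp(4*r)/2.
Then F(log(3)) - F(0) = (81/2) - (1/2) = 40.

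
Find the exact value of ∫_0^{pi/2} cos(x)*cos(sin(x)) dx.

Let u = sin(x), so du = cos(x) dx. When x = 0, u = 0; when x = pi/2, u = 1.
The integral becomes ∫ cos(u) du from 0 to 1, with antiderivative sin(u).
Back in x: F(x) = sin(sin(x)).
Then F(pi/2) - F(0) = (sin(1)) - (0) = sin(1).

sin(1)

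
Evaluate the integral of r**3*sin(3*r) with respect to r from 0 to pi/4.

sqrt(2)*(-96*pi - 128 + 9*pi**3 + 36*pi**2)/3456

Integrate by parts 3 times (u = r^3, dv = sin(3*r) dr).
An antiderivative is F(r) = -r**3*cos(3*r)/3 + r**2*sin(3*r)/3 + 2*r*cos(3*r)/9 - 2*sin(3*r)/27.
Then F(pi/4) - F(0) = (sqrt(2)*(-96*pi - 128 + 9*pi**3 + 36*pi**2)/3456) - (0) = sqrt(2)*(-96*pi - 128 + 9*pi**3 + 36*pi**2)/3456.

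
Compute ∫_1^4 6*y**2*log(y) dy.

Integrate by parts once (u = ln y, dv = 6*y**2 dy).
An antiderivative is F(y) = 2*y**3*(3*log(y) - 1)/3.
Then F(4) - F(1) = (-128/3 + 256*log(2)) - (-2/3) = -42 + 256*log(2).

-42 + 256*log(2)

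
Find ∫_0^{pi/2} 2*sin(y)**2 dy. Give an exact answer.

pi/2

Use the identity sin^2(y) = (1 - cos(2*y))/2.
An antiderivative is F(y) = y - sin(2*y)/2.
Then F(pi/2) - F(0) = (pi/2) - (0) = pi/2.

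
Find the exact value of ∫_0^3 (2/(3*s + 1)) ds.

An antiderivative is F(s) = 2*log(3*s + 1)/3.
Then F(3) - F(0) = (2*log(10)/3) - (0) = 2*log(10)/3.

2*log(10)/3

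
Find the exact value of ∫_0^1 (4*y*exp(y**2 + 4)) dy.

Let u = y**2 + 4, so du = 2*y dy. When y = 0, u = 4; when y = 1, u = 5.
The integral becomes 2·∫ exp(u) du from 4 to 5, with antiderivative 2*exp(u).
Back in y: F(y) = 2*exp(y**2 + 4).
Then F(1) - F(0) = (2*exp(5)) - (2*exp(4)) = -2*(1 - exp(1))*exp(4).

-2*(1 - exp(1))*exp(4)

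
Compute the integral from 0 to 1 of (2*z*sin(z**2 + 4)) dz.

cos(4) - cos(5)

Let u = z**2 + 4, so du = 2*z dz. When z = 0, u = 4; when z = 1, u = 5.
The integral becomes ∫ sin(u) du from 4 to 5, with antiderivative -cos(u).
Back in z: F(z) = -cos(z**2 + 4).
Then F(1) - F(0) = (-cos(5)) - (-cos(4)) = cos(4) - cos(5).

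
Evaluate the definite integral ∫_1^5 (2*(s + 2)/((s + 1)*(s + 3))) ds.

Factor the denominator: s**2 + 4*s + 3 = (s + 3)(s + 1).
Partial fractions: 2*(s + 2)/((s + 1)*(s + 3)) = 1/(s + 3) + 1/(s + 1).
An antiderivative is F(s) = log(s + 1) + log(s + 3).
Then F(5) - F(1) = (log(48)) - (log(8)) = log(6).

log(6)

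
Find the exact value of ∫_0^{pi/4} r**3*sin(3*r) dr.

sqrt(2)*(-96*pi - 128 + 9*pi**3 + 36*pi**2)/3456

Integrate by parts 3 times (u = r^3, dv = sin(3*r) dr).
An antiderivative is F(r) = -r**3*cos(3*r)/3 + r**2*sin(3*r)/3 + 2*r*cos(3*r)/9 - 2*sin(3*r)/27.
Then F(pi/4) - F(0) = (sqrt(2)*(-96*pi - 128 + 9*pi**3 + 36*pi**2)/3456) - (0) = sqrt(2)*(-96*pi - 128 + 9*pi**3 + 36*pi**2)/3456.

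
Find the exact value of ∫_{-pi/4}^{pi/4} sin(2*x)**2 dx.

Use the identity sin^2(2*x) = (1 - cos(4*x))/2.
An antiderivative is F(x) = x/2 - sin(4*x)/8.
Then F(pi/4) - F(-pi/4) = (pi/8) - (-pi/8) = pi/4.

pi/4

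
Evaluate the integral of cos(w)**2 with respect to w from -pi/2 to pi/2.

Use the identity cos^2(w) = (1 + cos(2*w))/2.
An antiderivative is F(w) = w/2 + sin(2*w)/4.
Then F(pi/2) - F(-pi/2) = (pi/4) - (-pi/4) = pi/2.

pi/2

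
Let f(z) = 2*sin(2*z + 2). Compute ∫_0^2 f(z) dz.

-cos(6) + cos(2)

Let u = 2*z + 2, so du = 2 dz. When z = 0, u = 2; when z = 2, u = 6.
The integral becomes ∫ sin(u) du from 2 to 6, with antiderivative -cos(u).
Back in z: F(z) = -cos(2*z + 2).
Then F(2) - F(0) = (-cos(6)) - (-cos(2)) = -cos(6) + cos(2).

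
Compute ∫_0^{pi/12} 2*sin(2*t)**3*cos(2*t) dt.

Let u = sin(2*t), so du = 2*cos(2*t) dt. When t = 0, u = 0; when t = pi/12, u = 1/2.
The integral becomes ∫ u**3 du from 0 to 1/2, with antiderivative u**4/4.
Back in t: F(t) = sin(2*t)**4/4.
Then F(pi/12) - F(0) = (1/64) - (0) = 1/64.

1/64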